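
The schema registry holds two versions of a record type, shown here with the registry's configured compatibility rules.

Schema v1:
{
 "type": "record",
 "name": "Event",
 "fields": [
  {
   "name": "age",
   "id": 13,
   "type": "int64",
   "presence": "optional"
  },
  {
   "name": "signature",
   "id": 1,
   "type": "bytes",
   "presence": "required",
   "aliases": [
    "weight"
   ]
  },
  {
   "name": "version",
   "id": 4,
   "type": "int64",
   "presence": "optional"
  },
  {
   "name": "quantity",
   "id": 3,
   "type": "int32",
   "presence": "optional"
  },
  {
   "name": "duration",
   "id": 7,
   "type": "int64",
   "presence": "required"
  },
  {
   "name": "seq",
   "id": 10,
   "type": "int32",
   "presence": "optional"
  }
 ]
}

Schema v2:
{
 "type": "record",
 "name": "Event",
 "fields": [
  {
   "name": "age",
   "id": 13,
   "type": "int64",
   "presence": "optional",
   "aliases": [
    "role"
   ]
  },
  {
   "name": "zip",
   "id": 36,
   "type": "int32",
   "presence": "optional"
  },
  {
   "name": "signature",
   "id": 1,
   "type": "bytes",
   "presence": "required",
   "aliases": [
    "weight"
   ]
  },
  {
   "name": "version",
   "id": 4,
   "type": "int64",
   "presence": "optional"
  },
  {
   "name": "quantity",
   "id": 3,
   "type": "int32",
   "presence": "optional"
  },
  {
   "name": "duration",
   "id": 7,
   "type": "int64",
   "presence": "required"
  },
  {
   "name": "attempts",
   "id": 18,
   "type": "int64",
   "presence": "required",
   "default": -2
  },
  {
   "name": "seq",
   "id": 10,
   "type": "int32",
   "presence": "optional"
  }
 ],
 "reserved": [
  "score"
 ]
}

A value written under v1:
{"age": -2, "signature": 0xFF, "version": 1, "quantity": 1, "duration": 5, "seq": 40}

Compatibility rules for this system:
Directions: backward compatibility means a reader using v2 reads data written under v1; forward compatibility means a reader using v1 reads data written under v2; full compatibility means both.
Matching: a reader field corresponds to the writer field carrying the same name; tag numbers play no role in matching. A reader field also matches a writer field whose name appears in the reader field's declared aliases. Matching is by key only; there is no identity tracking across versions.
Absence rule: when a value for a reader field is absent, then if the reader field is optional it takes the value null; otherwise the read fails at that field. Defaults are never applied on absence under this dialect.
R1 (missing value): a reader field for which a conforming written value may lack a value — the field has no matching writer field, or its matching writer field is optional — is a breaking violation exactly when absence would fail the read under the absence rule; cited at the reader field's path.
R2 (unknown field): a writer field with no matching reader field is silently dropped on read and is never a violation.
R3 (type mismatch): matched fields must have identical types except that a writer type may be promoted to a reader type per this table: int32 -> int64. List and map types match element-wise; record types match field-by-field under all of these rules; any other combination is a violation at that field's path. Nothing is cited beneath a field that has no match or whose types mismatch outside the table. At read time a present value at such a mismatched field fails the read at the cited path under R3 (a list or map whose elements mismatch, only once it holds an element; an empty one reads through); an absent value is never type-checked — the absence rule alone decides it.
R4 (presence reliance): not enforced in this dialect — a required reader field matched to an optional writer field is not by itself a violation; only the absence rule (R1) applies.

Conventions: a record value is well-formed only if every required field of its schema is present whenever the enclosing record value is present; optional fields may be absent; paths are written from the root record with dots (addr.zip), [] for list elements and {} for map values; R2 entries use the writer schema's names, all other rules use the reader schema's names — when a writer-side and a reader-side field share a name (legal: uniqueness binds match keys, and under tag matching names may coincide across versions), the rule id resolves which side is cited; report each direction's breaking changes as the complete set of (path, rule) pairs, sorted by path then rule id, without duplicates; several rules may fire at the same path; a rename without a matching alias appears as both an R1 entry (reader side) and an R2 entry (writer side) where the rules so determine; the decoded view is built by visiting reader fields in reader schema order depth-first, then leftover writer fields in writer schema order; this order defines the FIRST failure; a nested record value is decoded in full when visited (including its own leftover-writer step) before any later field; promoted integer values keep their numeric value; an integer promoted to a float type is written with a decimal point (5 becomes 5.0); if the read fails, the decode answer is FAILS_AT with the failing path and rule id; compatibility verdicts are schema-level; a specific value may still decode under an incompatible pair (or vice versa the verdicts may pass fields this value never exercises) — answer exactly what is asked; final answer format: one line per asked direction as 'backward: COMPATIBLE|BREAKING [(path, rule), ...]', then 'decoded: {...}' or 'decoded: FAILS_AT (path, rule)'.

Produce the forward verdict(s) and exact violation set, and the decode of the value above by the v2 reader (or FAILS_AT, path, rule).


forward: COMPATIBLE []; decoded: FAILS_AT (attempts, R1)

in Event below, arrows point writer -> reader
forward on Event — v1 reading data written by v2:
  int64 -> int64, writer optional: age aligns to age
  bytes -> bytes, writer required: signature aligns to signature
  int64 -> int64, writer optional: version aligns to version
  int32 -> int32, writer optional: quantity aligns to quantity
  int64 -> int64, writer required: duration aligns to duration
  int32 -> int32, writer optional: seq aligns to seq
  writer field zip has no reader counterpart
  writer field attempts has no reader counterpart
  => no violations; forward on Event: COMPATIBLE
decoding the Event value with the v2 reader:
  age := -2
  zip := null (absent, optional -> null)
  signature := 0xFF
  version := 1
  quantity := 1
  duration := 5
  read fails at attempts under R1 (no fill)
  => FAILS_AT (attempts, R1)
the rest of the Event diff is inert for this question:
  added field zip to record Event: optional int32, tag 36 (in v2 it sits immediately before signature) -> no rule fires on it in Event's dialect; the asked verdict holds


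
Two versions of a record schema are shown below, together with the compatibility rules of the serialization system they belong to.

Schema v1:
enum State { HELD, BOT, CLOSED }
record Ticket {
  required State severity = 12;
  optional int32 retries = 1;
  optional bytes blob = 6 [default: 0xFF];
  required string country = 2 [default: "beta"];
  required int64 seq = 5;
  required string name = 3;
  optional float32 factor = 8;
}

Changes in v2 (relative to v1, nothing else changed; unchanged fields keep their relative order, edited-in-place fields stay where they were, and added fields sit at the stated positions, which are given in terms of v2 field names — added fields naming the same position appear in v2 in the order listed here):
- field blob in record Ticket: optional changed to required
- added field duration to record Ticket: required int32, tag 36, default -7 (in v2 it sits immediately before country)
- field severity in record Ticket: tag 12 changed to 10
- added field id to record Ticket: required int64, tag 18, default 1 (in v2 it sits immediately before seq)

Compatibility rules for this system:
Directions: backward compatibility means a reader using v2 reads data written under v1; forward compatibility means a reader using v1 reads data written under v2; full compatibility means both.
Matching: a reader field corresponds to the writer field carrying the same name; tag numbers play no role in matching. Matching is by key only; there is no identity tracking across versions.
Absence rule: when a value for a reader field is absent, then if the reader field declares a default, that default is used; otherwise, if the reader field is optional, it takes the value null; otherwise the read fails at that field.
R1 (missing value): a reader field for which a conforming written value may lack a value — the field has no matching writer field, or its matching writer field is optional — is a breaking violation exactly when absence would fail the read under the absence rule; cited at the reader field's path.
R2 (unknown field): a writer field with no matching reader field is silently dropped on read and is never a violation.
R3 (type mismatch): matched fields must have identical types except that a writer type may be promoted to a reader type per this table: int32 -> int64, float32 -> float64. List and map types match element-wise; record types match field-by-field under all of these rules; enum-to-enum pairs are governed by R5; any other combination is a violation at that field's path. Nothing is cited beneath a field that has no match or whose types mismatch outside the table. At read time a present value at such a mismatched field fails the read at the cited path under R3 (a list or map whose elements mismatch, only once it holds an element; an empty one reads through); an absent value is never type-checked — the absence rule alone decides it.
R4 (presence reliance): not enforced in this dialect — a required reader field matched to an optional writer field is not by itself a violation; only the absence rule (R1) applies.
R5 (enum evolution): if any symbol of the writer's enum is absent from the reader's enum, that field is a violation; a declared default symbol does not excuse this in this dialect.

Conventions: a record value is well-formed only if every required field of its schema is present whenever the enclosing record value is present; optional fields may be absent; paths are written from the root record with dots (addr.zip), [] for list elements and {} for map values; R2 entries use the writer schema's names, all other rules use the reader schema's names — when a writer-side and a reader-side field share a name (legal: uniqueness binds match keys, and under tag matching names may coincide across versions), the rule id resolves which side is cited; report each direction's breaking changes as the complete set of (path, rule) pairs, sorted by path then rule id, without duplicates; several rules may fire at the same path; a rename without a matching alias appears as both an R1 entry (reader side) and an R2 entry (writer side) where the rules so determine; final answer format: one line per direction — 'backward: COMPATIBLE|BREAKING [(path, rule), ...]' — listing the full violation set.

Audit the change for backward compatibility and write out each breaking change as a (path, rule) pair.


backward: COMPATIBLE []

arrows below run writer -> reader for Ticket
backward for Ticket (reader v2, writer v1):
  writer required, State -> State: reader severity maps from writer severity
  writer optional, int32 -> int32: reader retries maps from writer retries
  writer optional, bytes -> bytes: reader blob maps from writer blob
  duration has no writer counterpart
  writer required, string -> string: reader country maps from writer country
  id has no writer counterpart
  writer required, int64 -> int64: reader seq maps from writer seq
  writer required, string -> string: reader name maps from writer name
  writer optional, float32 -> float32: reader factor maps from writer factor
  => backward: COMPATIBLE
checking off the Ticket differences that do not matter here:
  field blob in record Ticket: optional changed to required -> fires no rule on Ticket, leaving the asked answer as it is
  added field duration to record Ticket: required int32, tag 36, default -7 (in v2 it sits immediately before country) -> fires no rule on Ticket, leaving the asked answer as it is
  field severity in record Ticket: tag 12 changed to 10 -> fires no rule on Ticket, leaving the asked answer as it is
  added field id to record Ticket: required int64, tag 18, default 1 (in v2 it sits immediately before seq) -> fires no rule on Ticket, leaving the asked answer as it is


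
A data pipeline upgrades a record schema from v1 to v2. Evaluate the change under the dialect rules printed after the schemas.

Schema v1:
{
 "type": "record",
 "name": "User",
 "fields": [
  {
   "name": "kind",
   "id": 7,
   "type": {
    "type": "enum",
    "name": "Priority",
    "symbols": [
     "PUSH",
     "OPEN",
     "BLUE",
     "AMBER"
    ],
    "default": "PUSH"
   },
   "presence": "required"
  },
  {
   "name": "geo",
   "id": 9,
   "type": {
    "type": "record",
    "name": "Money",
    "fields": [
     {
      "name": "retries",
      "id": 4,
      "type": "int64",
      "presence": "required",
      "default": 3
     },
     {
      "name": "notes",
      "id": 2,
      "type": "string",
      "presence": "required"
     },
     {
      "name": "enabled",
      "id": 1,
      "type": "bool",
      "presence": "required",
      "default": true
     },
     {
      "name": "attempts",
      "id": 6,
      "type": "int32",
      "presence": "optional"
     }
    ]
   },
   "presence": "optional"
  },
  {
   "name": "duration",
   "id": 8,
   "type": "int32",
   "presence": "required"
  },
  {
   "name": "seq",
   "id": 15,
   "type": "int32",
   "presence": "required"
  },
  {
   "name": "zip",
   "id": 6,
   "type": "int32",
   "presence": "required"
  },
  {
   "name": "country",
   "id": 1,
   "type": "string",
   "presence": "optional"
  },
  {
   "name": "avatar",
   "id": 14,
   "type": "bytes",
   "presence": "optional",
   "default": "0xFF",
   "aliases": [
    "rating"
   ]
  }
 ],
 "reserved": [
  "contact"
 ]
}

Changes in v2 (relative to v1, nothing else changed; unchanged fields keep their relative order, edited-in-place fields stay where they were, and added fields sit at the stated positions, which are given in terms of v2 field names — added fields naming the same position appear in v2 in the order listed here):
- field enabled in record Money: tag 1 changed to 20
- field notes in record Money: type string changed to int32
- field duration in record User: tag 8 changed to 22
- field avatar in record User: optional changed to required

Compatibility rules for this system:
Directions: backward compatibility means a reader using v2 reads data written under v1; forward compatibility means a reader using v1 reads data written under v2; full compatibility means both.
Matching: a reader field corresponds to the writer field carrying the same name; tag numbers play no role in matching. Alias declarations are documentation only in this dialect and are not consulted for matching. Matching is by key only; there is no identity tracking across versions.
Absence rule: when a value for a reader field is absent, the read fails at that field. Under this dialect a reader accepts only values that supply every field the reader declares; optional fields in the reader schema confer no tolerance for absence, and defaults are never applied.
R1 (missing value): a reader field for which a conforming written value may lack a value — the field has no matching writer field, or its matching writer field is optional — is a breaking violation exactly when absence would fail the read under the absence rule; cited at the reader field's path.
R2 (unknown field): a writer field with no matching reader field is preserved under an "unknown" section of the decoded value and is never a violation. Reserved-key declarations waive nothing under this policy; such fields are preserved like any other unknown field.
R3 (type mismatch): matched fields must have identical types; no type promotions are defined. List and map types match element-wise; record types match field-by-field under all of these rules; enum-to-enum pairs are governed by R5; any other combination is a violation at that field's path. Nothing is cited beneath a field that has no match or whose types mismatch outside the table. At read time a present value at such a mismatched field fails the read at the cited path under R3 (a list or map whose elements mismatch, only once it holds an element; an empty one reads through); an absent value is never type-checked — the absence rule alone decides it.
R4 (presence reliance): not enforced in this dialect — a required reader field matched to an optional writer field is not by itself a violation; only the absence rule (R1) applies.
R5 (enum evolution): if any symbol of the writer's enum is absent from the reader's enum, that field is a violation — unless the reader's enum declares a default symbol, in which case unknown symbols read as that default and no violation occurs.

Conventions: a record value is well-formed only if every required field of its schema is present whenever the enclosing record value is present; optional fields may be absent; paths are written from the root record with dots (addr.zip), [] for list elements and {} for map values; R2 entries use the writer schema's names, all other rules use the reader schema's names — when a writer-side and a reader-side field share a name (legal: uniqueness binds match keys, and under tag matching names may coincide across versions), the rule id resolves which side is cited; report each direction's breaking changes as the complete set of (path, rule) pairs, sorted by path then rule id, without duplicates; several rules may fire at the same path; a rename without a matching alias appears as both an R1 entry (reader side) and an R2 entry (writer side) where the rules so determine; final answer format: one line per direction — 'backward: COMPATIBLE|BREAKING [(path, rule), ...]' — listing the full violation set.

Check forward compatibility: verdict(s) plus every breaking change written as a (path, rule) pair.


each type pair in User: writer, then reader
checking forward for User: reader v1 against writer v2:
  kind: Priority -> Priority, writer required; from kind
  geo: Money -> Money, writer optional; from geo
  duration: int32 -> int32, writer required; from duration
  seq: int32 -> int32, writer required; from seq
  zip: int32 -> int32, writer required; from zip
  country: string -> string, writer optional; from country
  avatar: bytes -> bytes, writer required; from avatar
  geo.retries: int64 -> int64, writer required; from geo.retries
  geo.notes: int32 -> string, writer required; from geo.notes
  geo.enabled: bool -> bool, writer required; from geo.enabled
  geo.attempts: int32 -> int32, writer optional; from geo.attempts
  breaking: (country, R1)
  breaking: (geo, R1)
  breaking: (geo.attempts, R1)
  breaking: (geo.notes, R3)
  forward on User therefore BREAKING (4)
diffs on User not affecting the asked answer:
  field enabled in record Money: tag 1 changed to 20 -> no rule fires on it in User's dialect; the asked verdict holds
  field duration in record User: tag 8 changed to 22 -> no rule fires on it in User's dialect; the asked verdict holds

forward: BREAKING [(country, R1), (geo, R1), (geo.attempts, R1), (geo.notes, R3)]


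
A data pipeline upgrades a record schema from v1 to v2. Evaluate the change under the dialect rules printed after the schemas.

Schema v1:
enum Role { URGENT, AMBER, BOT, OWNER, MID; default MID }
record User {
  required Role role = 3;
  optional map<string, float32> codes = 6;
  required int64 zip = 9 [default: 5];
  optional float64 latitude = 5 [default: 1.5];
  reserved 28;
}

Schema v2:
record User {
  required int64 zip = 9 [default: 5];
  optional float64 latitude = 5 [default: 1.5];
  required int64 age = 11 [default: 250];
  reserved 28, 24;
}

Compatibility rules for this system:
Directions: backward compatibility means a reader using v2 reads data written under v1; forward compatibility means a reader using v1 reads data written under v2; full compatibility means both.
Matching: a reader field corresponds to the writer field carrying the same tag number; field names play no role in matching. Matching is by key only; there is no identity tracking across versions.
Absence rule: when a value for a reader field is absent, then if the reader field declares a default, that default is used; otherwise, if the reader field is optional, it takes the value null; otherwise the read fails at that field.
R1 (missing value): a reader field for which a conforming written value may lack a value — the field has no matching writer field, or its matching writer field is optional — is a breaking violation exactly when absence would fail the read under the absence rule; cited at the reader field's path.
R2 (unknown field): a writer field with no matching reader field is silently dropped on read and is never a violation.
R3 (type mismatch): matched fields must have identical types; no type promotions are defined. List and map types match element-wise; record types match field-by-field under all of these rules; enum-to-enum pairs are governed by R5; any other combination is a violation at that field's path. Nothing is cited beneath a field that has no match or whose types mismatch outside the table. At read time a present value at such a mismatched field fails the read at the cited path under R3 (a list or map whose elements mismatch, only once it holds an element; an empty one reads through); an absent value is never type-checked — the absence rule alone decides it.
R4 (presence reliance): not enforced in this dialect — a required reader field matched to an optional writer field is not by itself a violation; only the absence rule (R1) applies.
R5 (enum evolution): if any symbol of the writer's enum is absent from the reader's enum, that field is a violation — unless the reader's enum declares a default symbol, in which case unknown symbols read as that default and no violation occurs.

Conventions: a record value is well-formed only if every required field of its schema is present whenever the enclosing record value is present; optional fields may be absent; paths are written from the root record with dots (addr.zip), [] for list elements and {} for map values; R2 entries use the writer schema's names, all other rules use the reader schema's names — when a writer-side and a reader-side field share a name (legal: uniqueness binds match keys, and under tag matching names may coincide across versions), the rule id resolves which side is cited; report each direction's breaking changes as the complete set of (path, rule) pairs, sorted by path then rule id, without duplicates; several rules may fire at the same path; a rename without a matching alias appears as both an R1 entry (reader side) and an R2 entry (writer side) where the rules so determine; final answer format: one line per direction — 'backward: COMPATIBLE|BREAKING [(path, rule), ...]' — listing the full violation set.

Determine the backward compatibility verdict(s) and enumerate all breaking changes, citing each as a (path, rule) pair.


backward: COMPATIBLE []

the writer's type comes first in each User pair
checking backward for User: reader v2 against writer v1:
  zip <- zip (int64 -> int64, writer required)
  latitude <- latitude (float64 -> float64, writer optional)
  age has no writer counterpart
  leftover writer field: role
  leftover writer field: codes
  nothing fires on User: backward is COMPATIBLE
checking off the User differences that do not matter here:
  added field age to record User: required int64, tag 11, default 250 (in v2 it sits last) -> no rule fires on it in User's dialect; the asked verdict holds
  removed field role from record User -> affects forward compatibility only, which is not asked
  removed field codes from record User -> no rule fires on it in User's dialect; the asked verdict holds


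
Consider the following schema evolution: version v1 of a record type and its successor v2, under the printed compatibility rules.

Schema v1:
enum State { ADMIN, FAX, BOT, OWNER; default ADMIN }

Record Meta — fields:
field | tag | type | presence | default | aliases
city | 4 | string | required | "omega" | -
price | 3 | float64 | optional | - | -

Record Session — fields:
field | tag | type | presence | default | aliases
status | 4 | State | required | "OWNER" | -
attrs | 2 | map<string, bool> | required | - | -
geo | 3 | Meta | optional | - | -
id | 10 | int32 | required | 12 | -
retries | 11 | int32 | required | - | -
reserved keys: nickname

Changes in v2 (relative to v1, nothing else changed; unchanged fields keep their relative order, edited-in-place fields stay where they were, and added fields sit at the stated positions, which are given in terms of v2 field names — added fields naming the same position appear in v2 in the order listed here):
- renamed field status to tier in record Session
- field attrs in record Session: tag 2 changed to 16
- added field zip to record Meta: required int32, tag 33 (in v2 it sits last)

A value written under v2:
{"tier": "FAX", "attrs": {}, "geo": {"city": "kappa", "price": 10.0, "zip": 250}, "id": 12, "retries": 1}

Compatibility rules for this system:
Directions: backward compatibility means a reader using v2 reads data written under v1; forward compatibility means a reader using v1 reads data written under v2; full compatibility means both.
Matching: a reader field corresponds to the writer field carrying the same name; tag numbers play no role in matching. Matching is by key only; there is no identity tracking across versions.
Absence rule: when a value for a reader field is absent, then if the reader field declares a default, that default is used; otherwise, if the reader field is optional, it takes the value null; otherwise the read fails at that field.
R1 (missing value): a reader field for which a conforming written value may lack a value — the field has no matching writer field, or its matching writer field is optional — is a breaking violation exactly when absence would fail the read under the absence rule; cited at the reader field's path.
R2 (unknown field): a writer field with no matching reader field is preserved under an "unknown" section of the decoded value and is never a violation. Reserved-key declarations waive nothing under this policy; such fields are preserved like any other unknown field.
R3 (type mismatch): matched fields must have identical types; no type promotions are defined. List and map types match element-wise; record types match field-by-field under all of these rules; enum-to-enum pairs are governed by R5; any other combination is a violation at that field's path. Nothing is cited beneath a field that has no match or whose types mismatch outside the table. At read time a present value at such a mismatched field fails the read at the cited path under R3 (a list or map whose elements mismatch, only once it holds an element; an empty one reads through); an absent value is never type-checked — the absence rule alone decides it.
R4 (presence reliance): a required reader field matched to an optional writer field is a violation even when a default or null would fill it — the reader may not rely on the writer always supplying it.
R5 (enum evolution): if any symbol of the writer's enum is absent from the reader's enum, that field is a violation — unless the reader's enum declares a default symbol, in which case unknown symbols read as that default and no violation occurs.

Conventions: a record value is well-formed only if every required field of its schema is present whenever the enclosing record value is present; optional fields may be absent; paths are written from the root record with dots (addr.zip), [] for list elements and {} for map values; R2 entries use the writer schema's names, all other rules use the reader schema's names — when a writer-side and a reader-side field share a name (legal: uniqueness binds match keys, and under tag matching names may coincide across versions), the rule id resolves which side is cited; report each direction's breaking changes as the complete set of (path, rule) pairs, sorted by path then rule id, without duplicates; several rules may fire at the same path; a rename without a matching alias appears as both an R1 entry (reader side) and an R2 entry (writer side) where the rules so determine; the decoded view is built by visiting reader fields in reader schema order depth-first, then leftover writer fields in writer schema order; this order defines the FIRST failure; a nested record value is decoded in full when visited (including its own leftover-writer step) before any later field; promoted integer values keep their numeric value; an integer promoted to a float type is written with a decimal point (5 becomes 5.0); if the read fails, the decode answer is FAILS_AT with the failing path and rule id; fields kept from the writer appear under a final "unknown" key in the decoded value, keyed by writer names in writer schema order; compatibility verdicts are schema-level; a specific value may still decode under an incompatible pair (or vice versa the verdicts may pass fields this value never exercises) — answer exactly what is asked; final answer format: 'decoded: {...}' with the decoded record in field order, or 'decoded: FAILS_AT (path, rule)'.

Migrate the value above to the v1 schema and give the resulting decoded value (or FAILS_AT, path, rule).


decoded: {"status": "OWNER", "attrs": {}, "geo": {"city": "kappa", "price": 10.0, "unknown": {"zip": 250}}, "id": 12, "retries": 1, "unknown": {"tier": "FAX"}}

in Session below, arrows point writer -> reader
migrating the Session value to v1:
  status := "OWNER" (missing; default applied)
  attrs := {}
  geo.city := "kappa"
  geo.price := 10.0
  writer geo.zip: kept under "unknown"
  id := 12
  retries := 1
  writer tier: kept under "unknown"
  => decoded: {"status": "OWNER", "attrs": {}, "geo": {"city": "kappa", "price": 10.0, "unknown": {"zip": 250}}, "id": 12, "retries": 1, "unknown": {"tier": "FAX"}}
ruling out the remaining Session differences:
  field attrs in record Session: tag 2 changed to 16 -> no rule fires on it and the decoded Session view is identical with or without it


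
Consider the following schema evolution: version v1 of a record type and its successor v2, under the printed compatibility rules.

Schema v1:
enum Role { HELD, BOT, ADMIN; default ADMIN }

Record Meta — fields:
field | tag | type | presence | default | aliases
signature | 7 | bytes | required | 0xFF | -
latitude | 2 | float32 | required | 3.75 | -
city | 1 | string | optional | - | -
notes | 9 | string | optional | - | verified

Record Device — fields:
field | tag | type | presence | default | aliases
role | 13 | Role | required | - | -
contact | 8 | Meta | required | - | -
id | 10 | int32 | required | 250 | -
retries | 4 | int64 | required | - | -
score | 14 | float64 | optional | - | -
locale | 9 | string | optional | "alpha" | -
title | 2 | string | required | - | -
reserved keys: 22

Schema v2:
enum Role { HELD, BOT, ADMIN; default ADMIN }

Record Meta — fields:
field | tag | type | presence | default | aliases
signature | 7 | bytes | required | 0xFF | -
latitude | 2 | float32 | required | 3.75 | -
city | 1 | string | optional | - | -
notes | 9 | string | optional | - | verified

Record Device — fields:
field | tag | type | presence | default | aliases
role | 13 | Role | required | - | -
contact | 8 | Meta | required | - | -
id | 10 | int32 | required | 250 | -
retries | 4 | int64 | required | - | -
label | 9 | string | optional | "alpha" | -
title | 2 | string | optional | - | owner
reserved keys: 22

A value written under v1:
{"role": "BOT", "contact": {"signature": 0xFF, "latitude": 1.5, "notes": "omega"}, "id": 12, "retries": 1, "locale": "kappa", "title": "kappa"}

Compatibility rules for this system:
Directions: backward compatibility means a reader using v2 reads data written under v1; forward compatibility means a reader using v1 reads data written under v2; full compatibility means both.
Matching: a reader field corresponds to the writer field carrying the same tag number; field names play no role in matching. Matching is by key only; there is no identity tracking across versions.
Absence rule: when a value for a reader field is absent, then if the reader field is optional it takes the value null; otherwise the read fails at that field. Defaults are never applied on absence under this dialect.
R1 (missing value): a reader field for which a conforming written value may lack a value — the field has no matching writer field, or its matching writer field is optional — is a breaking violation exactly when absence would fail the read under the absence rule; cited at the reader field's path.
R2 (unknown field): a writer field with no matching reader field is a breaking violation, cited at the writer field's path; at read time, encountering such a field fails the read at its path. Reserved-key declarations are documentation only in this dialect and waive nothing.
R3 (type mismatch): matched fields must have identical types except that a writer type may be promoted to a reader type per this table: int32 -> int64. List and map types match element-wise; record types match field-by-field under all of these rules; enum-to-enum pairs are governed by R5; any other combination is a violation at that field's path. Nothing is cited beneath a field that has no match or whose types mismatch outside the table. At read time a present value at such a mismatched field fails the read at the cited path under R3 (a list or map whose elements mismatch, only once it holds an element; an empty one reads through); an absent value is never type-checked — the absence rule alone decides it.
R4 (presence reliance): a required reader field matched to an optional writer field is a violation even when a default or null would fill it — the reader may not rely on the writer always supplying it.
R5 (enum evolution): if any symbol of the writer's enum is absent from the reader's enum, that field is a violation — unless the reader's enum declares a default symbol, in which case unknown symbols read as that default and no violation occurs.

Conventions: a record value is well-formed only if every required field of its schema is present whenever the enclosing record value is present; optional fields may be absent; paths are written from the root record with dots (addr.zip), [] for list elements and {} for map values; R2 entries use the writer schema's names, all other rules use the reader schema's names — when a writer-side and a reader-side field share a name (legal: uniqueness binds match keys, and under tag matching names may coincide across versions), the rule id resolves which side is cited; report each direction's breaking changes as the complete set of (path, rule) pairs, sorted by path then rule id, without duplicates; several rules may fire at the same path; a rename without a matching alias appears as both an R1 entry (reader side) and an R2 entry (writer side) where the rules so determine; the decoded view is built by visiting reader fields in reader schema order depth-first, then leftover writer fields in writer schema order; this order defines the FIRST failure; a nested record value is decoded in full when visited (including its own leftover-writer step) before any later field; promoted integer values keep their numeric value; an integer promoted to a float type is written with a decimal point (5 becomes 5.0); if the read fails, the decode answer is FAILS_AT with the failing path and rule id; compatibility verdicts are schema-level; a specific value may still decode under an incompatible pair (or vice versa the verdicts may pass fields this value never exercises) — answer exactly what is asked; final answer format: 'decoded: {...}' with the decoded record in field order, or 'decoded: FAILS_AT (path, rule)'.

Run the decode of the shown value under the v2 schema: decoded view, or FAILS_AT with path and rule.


decoded: {"role": "BOT", "contact": {"signature": 0xFF, "latitude": 1.5, "city": null, "notes": "omega"}, "id": 12, "retries": 1, "label": "kappa", "title": "kappa"}

each type pair in Device: writer, then reader
decode walk for Device under reader schema v2:
  role := "BOT"
  contact.signature := 0xFF
  contact.latitude := 1.5
  contact.city := null (not supplied -> null)
  contact.notes := "omega"
  id := 12
  retries := 1
  label := "kappa" (from writer locale)
  title := "kappa"
  => decoded: {"role": "BOT", "contact": {"signature": 0xFF, "latitude": 1.5, "city": null, "notes": "omega"}, "id": 12, "retries": 1, "label": "kappa", "title": "kappa"}
the rest of the Device diff is inert for this question:
  field title in record Device: required changed to optional -> matters for Device compatibility verdicts, not for this value's decode


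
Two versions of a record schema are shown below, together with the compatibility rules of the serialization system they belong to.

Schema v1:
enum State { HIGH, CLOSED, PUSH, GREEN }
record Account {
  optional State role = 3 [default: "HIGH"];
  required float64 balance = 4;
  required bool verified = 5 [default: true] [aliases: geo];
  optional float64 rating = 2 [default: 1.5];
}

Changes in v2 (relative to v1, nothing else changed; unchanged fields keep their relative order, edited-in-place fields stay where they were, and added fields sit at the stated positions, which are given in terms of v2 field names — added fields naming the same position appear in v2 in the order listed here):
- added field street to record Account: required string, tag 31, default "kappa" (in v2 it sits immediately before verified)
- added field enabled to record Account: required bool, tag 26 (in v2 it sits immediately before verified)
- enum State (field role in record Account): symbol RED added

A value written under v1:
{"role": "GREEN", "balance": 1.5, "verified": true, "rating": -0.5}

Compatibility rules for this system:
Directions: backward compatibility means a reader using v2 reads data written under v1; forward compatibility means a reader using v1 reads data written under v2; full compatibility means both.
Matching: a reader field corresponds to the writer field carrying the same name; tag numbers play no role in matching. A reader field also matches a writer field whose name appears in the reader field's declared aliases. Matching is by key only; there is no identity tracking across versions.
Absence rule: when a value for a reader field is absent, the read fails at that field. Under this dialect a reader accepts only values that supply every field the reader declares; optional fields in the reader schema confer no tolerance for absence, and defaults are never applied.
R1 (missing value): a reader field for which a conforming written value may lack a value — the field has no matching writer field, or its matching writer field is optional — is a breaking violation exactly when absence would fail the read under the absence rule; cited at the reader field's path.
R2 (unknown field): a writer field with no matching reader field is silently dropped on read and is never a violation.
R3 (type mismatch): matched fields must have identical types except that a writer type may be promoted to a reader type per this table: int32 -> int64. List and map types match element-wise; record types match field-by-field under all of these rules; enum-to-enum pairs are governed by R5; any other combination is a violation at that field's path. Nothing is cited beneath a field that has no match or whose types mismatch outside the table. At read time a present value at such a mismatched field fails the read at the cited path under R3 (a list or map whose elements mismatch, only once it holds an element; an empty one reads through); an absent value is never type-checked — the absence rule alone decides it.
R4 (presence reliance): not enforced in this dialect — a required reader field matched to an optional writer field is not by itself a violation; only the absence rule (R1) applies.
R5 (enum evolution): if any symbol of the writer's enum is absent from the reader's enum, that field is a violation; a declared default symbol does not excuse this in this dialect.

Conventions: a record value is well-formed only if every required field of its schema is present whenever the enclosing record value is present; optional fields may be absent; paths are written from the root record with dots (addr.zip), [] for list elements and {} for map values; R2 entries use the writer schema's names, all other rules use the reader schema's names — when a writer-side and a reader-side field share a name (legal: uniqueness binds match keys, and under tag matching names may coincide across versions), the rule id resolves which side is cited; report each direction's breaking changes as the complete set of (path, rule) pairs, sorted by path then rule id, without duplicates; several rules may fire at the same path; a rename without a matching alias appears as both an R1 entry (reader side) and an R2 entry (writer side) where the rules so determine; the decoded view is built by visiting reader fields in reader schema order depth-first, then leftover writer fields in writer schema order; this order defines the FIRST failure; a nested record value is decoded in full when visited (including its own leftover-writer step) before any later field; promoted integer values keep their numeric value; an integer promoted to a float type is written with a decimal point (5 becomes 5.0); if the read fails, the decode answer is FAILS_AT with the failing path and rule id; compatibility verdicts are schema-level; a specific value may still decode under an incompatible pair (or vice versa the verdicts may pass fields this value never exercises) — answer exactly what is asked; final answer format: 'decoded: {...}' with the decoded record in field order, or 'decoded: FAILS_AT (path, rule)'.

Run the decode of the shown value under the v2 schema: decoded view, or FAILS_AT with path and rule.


decoded: FAILS_AT (street, R1)

arrows below run writer -> reader for Account
decode (reader v2):
  role := "GREEN"
  balance := 1.5
  read fails at street under R1 (no fill)
  => FAILS_AT (street, R1)
the other Account changes do not affect what is asked:
  added field enabled to record Account: required bool, tag 26 (in v2 it sits immediately before verified) -> schema-level compatibility only; this Account value's decode is unchanged
  enum State (field role in record Account): symbol RED added -> schema-level compatibility only; this Account value's decode is unchanged
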